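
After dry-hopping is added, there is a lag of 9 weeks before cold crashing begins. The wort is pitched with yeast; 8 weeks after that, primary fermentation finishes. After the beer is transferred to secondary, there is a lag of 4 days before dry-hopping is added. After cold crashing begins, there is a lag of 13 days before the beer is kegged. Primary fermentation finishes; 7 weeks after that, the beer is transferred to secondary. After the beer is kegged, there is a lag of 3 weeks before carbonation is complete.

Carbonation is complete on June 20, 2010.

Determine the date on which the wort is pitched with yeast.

Carbonation is complete: Jun 20, 2010.
The beer is kegged: Jun 20, 2010 − 3 weeks = May 30, 2010.
Cold crashing begins: May 30, 2010 − 13 days = May 17, 2010.
Dry-hopping is added: May 17, 2010 − 9 weeks = Mar 15, 2010.
The beer is transferred to secondary: Mar 15, 2010 − 4 days = Mar 11, 2010.
Primary fermentation finishes: Mar 11, 2010 − 7 weeks = Jan 21, 2010.
The wort is pitched with yeast: Jan 21, 2010 − 8 weeks = Nov 26, 2009.

November 26, 2009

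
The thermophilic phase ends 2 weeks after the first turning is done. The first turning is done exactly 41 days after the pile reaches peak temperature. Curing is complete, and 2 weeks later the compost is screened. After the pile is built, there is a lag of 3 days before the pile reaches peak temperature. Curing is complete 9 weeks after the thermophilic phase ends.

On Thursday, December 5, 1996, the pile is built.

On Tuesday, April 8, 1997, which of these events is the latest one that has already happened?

The pile is built: Dec 5, 1996.
The pile reaches peak temperature: Dec 5, 1996 + 3 days = Dec 8, 1996.
The first turning is done: Dec 8, 1996 + 41 days = Jan 18, 1997.
The thermophilic phase ends: Jan 18, 1997 + 2 weeks = Feb 1, 1997.
Curing is complete: Feb 1, 1997 + 9 weeks = Apr 5, 1997.
The compost is screened: Apr 5, 1997 + 2 weeks = Apr 19, 1997.
Apr 8, 1997 falls between when curing is complete (Apr 5, 1997) and when the compost is screened (Apr 19, 1997).

Curing is complete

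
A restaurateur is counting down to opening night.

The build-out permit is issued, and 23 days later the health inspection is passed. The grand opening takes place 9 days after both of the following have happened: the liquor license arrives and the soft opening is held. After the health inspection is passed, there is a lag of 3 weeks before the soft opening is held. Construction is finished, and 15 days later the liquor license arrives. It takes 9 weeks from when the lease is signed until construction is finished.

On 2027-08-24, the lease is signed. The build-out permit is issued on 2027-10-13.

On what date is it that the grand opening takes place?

The lease is signed: Aug 24, 2027.
Construction is finished: Aug 24, 2027 + 9 weeks = Oct 26, 2027.
The liquor license arrives: Oct 26, 2027 + 15 days = Nov 10, 2027.
The build-out permit is issued: Oct 13, 2027.
The health inspection is passed: Oct 13, 2027 + 23 days = Nov 5, 2027.
The soft opening is held: Nov 5, 2027 + 3 weeks = Nov 26, 2027.
Both prerequisites met — the liquor license arrives (Nov 10, 2027), the soft opening is held (Nov 26, 2027); the later is Nov 26, 2027.
The grand opening takes place: Nov 26, 2027 + 9 days = Dec 5, 2027.

2027-12-05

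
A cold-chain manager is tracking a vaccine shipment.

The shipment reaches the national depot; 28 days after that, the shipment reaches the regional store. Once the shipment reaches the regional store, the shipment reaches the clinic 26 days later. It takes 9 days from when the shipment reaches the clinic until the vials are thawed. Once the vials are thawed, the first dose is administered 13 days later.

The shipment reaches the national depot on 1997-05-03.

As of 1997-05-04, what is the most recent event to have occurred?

The shipment reaches the national depot: May 3, 1997.
The shipment reaches the regional store: May 3, 1997 + 28 days = May 31, 1997.
The shipment reaches the clinic: May 31, 1997 + 26 days = Jun 26, 1997.
The vials are thawed: Jun 26, 1997 + 9 days = Jul 5, 1997.
The first dose is administered: Jul 5, 1997 + 13 days = Jul 18, 1997.
May 4, 1997 falls between when the shipment reaches the national depot (May 3, 1997) and when the shipment reaches the regional store (May 31, 1997).

The shipment reaches the national depot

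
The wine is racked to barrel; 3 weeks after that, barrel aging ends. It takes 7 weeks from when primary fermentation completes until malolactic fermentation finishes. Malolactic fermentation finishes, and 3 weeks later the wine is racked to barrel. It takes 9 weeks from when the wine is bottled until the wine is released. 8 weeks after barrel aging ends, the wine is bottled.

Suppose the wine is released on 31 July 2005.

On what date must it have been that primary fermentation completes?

The wine is released: Jul 31, 2005.
The wine is bottled: Jul 31, 2005 − 9 weeks = May 29, 2005.
Barrel aging ends: May 29, 2005 − 8 weeks = Apr 3, 2005.
The wine is racked to barrel: Apr 3, 2005 − 3 weeks = Mar 13, 2005.
Malolactic fermentation finishes: Mar 13, 2005 − 3 weeks = Feb 20, 2005.
Primary fermentation completes: Feb 20, 2005 − 7 weeks = Jan 2, 2005.

2 January 2005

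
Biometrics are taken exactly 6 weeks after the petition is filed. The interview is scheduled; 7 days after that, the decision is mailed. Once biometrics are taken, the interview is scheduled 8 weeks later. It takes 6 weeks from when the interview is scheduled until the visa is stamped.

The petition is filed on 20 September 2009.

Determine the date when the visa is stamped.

7 February 2010

The petition is filed: Sep 20, 2009.
Biometrics are taken: Sep 20, 2009 + 6 weeks = Nov 1, 2009.
The interview is scheduled: Nov 1, 2009 + 8 weeks = Dec 27, 2009.
The visa is stamped: Dec 27, 2009 + 6 weeks = Feb 7, 2010.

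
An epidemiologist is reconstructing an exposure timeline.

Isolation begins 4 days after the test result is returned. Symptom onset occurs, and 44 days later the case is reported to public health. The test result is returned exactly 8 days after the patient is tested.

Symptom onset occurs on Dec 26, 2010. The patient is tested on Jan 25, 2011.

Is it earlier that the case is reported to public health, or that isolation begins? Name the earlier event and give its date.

Isolation begins — Feb 6, 2011

Symptom onset occurs: Dec 26, 2010.
The case is reported to public health: Dec 26, 2010 + 44 days = Feb 8, 2011.
The patient is tested: Jan 25, 2011.
The test result is returned: Jan 25, 2011 + 8 days = Feb 2, 2011.
Isolation begins: Feb 2, 2011 + 4 days = Feb 6, 2011.
Comparing: the case is reported to public health on Feb 8, 2011 vs isolation begins on Feb 6, 2011. Earlier: isolation begins.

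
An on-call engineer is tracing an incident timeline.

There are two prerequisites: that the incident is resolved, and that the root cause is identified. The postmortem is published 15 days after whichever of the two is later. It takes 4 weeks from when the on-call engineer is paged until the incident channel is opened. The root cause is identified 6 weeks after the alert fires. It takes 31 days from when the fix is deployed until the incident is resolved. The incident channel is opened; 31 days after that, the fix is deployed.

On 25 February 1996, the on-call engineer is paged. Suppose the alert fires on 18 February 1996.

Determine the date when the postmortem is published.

9 June 1996

The on-call engineer is paged: Feb 25, 1996.
The incident channel is opened: Feb 25, 1996 + 4 weeks = Mar 24, 1996.
The fix is deployed: Mar 24, 1996 + 31 days = Apr 24, 1996.
The incident is resolved: Apr 24, 1996 + 31 days = May 25, 1996.
The alert fires: Feb 18, 1996.
The root cause is identified: Feb 18, 1996 + 6 weeks = Mar 31, 1996.
Both prerequisites met — the incident is resolved (May 25, 1996), the root cause is identified (Mar 31, 1996); the later is May 25, 1996.
The postmortem is published: May 25, 1996 + 15 days = Jun 9, 1996.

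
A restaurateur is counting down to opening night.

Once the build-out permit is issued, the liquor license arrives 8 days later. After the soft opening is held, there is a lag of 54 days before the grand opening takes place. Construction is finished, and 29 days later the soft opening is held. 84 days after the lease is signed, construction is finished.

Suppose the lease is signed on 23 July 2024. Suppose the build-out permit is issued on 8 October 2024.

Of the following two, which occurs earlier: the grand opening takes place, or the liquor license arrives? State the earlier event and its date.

The lease is signed: Jul 23, 2024.
Construction is finished: Jul 23, 2024 + 84 days = Oct 15, 2024.
The soft opening is held: Oct 15, 2024 + 29 days = Nov 13, 2024.
The grand opening takes place: Nov 13, 2024 + 54 days = Jan 6, 2025.
The build-out permit is issued: Oct 8, 2024.
The liquor license arrives: Oct 8, 2024 + 8 days = Oct 16, 2024.
Comparing: the grand opening takes place on Jan 6, 2025 vs the liquor license arrives on Oct 16, 2024. Earlier: the liquor license arrives.

The liquor license arrives — 16 October 2024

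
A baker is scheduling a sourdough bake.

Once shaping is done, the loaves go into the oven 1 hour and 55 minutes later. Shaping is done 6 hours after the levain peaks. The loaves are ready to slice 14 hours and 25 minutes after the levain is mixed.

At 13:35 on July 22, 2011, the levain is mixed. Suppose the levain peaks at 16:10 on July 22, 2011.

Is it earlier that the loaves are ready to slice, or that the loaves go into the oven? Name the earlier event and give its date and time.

The levain is mixed: 13:35 Jul 22, 2011.
The loaves are ready to slice: 13:35 Jul 22, 2011 + 14h25m = 04:00 Jul 23, 2011.
The levain peaks: 16:10 Jul 22, 2011.
Shaping is done: 16:10 Jul 22, 2011 + 6h = 22:10 Jul 22, 2011.
The loaves go into the oven: 22:10 Jul 22, 2011 + 1h55m = 00:05 Jul 23, 2011.
Comparing: the loaves are ready to slice at 04:00 Jul 23, 2011 vs the loaves go into the oven at 00:05 Jul 23, 2011. Earlier: the loaves go into the oven.

The loaves go into the oven — 00:05 on July 23, 2011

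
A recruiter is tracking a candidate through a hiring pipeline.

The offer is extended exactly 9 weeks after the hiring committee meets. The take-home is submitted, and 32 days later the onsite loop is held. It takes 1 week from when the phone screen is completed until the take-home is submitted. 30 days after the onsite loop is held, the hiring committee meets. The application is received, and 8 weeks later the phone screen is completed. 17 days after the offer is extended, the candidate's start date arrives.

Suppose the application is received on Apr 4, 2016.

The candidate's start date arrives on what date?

Oct 26, 2016

The application is received: Apr 4, 2016.
The phone screen is completed: Apr 4, 2016 + 8 weeks = May 30, 2016.
The take-home is submitted: May 30, 2016 + 1 week = Jun 6, 2016.
The onsite loop is held: Jun 6, 2016 + 32 days = Jul 8, 2016.
The hiring committee meets: Jul 8, 2016 + 30 days = Aug 7, 2016.
The offer is extended: Aug 7, 2016 + 9 weeks = Oct 9, 2016.
The candidate's start date arrives: Oct 9, 2016 + 17 days = Oct 26, 2016.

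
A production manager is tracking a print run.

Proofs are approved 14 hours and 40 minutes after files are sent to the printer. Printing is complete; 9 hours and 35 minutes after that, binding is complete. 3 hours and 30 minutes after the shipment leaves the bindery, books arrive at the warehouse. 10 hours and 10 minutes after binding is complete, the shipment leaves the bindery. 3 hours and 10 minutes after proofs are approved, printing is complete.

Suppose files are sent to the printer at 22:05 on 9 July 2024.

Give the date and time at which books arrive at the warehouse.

Files are sent to the printer: 22:05 Jul 9, 2024.
Proofs are approved: 22:05 Jul 9, 2024 + 14h40m = 12:45 Jul 10, 2024.
Printing is complete: 12:45 Jul 10, 2024 + 3h10m = 15:55 Jul 10, 2024.
Binding is complete: 15:55 Jul 10, 2024 + 9h35m = 01:30 Jul 11, 2024.
The shipment leaves the bindery: 01:30 Jul 11, 2024 + 10h10m = 11:40 Jul 11, 2024.
Books arrive at the warehouse: 11:40 Jul 11, 2024 + 3h30m = 15:10 Jul 11, 2024.

15:10 on 11 July 2024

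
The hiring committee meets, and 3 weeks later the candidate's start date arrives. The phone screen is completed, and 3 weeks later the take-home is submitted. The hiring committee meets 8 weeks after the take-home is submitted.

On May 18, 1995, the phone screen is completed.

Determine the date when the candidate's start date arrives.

The phone screen is completed: May 18, 1995.
The take-home is submitted: May 18, 1995 + 3 weeks = Jun 8, 1995.
The hiring committee meets: Jun 8, 1995 + 8 weeks = Aug 3, 1995.
The candidate's start date arrives: Aug 3, 1995 + 3 weeks = Aug 24, 1995.

August 24, 1995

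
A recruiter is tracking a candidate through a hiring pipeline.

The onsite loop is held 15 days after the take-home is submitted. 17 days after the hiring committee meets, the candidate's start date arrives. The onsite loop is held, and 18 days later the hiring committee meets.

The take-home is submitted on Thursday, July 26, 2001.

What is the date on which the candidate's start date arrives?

Friday, September 14, 2001

The take-home is submitted: Jul 26, 2001.
The onsite loop is held: Jul 26, 2001 + 15 days = Aug 10, 2001.
The hiring committee meets: Aug 10, 2001 + 18 days = Aug 28, 2001.
The candidate's start date arrives: Aug 28, 2001 + 17 days = Sep 14, 2001.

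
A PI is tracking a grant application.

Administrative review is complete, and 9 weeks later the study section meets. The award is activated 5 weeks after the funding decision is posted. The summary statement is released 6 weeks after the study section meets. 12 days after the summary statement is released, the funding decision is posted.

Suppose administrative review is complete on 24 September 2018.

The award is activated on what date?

Administrative review is complete: Sep 24, 2018.
The study section meets: Sep 24, 2018 + 9 weeks = Nov 26, 2018.
The summary statement is released: Nov 26, 2018 + 6 weeks = Jan 7, 2019.
The funding decision is posted: Jan 7, 2019 + 12 days = Jan 19, 2019.
The award is activated: Jan 19, 2019 + 5 weeks = Feb 23, 2019.

23 February 2019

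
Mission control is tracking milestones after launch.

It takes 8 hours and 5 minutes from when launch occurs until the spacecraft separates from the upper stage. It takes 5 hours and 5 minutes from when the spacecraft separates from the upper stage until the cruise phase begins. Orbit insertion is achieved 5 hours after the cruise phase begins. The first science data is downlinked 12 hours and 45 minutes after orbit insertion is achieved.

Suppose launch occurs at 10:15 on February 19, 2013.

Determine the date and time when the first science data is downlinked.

17:10 on February 20, 2013

Launch occurs: 10:15 Feb 19, 2013.
The spacecraft separates from the upper stage: 10:15 Feb 19, 2013 + 8h05m = 18:20 Feb 19, 2013.
The cruise phase begins: 18:20 Feb 19, 2013 + 5h05m = 23:25 Feb 19, 2013.
Orbit insertion is achieved: 23:25 Feb 19, 2013 + 5h = 04:25 Feb 20, 2013.
The first science data is downlinked: 04:25 Feb 20, 2013 + 12h45m = 17:10 Feb 20, 2013.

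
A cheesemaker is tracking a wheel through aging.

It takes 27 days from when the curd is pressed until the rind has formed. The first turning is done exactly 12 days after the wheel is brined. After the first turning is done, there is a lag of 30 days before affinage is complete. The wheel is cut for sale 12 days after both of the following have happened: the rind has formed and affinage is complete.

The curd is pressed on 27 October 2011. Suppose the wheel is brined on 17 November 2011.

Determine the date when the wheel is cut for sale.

10 January 2012

The curd is pressed: Oct 27, 2011.
The rind has formed: Oct 27, 2011 + 27 days = Nov 23, 2011.
The wheel is brined: Nov 17, 2011.
The first turning is done: Nov 17, 2011 + 12 days = Nov 29, 2011.
Affinage is complete: Nov 29, 2011 + 30 days = Dec 29, 2011.
Both prerequisites met — the rind has formed (Nov 23, 2011), affinage is complete (Dec 29, 2011); the later is Dec 29, 2011.
The wheel is cut for sale: Dec 29, 2011 + 12 days = Jan 10, 2012.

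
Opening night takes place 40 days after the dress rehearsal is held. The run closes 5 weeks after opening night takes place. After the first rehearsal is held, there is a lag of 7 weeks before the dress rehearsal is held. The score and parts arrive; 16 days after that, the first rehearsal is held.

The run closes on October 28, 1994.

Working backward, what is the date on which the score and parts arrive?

June 10, 1994

The run closes: Oct 28, 1994.
Opening night takes place: Oct 28, 1994 − 5 weeks = Sep 23, 1994.
The dress rehearsal is held: Sep 23, 1994 − 40 days = Aug 14, 1994.
The first rehearsal is held: Aug 14, 1994 − 7 weeks = Jun 26, 1994.
The score and parts arrive: Jun 26, 1994 − 16 days = Jun 10, 1994.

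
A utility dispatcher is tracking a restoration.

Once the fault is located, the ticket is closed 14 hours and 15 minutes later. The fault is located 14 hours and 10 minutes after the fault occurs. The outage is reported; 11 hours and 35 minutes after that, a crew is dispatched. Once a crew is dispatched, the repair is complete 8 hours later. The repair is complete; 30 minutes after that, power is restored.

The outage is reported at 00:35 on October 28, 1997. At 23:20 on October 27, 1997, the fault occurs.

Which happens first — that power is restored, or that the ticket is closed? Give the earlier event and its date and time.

The outage is reported: 00:35 Oct 28, 1997.
A crew is dispatched: 00:35 Oct 28, 1997 + 11h35m = 12:10 Oct 28, 1997.
The repair is complete: 12:10 Oct 28, 1997 + 8h = 20:10 Oct 28, 1997.
Power is restored: 20:10 Oct 28, 1997 + 30m = 20:40 Oct 28, 1997.
The fault occurs: 23:20 Oct 27, 1997.
The fault is located: 23:20 Oct 27, 1997 + 14h10m = 13:30 Oct 28, 1997.
The ticket is closed: 13:30 Oct 28, 1997 + 14h15m = 03:45 Oct 29, 1997.
Comparing: power is restored at 20:40 Oct 28, 1997 vs the ticket is closed at 03:45 Oct 29, 1997. Earlier: power is restored.

Power is restored — 20:40 on October 28, 1997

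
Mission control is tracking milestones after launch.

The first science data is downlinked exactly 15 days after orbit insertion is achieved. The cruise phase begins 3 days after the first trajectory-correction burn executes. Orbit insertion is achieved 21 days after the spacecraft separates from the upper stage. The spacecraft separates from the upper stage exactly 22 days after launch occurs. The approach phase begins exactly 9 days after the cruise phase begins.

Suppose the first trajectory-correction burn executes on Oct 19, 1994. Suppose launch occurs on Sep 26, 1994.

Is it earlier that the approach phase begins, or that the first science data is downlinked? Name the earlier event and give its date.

The first trajectory-correction burn executes: Oct 19, 1994.
The cruise phase begins: Oct 19, 1994 + 3 days = Oct 22, 1994.
The approach phase begins: Oct 22, 1994 + 9 days = Oct 31, 1994.
Launch occurs: Sep 26, 1994.
The spacecraft separates from the upper stage: Sep 26, 1994 + 22 days = Oct 18, 1994.
Orbit insertion is achieved: Oct 18, 1994 + 21 days = Nov 8, 1994.
The first science data is downlinked: Nov 8, 1994 + 15 days = Nov 23, 1994.
Comparing: the approach phase begins on Oct 31, 1994 vs the first science data is downlinked on Nov 23, 1994. Earlier: the approach phase begins.

The approach phase begins — Oct 31, 1994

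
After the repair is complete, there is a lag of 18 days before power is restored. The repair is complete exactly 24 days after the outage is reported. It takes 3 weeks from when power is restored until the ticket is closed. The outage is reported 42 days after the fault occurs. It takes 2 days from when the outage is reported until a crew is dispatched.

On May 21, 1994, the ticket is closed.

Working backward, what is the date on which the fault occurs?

February 5, 1994

The ticket is closed: May 21, 1994.
Power is restored: May 21, 1994 − 3 weeks = Apr 30, 1994.
The repair is complete: Apr 30, 1994 − 18 days = Apr 12, 1994.
The outage is reported: Apr 12, 1994 − 24 days = Mar 19, 1994.
The fault occurs: Mar 19, 1994 − 42 days = Feb 5, 1994.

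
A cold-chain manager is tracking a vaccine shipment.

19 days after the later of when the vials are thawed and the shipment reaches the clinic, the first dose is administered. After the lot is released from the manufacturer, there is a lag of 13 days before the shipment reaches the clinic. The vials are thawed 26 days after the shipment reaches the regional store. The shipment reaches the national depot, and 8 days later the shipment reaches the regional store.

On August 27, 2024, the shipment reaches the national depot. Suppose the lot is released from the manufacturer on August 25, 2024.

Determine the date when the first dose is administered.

The shipment reaches the national depot: Aug 27, 2024.
The shipment reaches the regional store: Aug 27, 2024 + 8 days = Sep 4, 2024.
The vials are thawed: Sep 4, 2024 + 26 days = Sep 30, 2024.
The lot is released from the manufacturer: Aug 25, 2024.
The shipment reaches the clinic: Aug 25, 2024 + 13 days = Sep 7, 2024.
Both prerequisites met — the vials are thawed (Sep 30, 2024), the shipment reaches the clinic (Sep 7, 2024); the later is Sep 30, 2024.
The first dose is administered: Sep 30, 2024 + 19 days = Oct 19, 2024.

October 19, 2024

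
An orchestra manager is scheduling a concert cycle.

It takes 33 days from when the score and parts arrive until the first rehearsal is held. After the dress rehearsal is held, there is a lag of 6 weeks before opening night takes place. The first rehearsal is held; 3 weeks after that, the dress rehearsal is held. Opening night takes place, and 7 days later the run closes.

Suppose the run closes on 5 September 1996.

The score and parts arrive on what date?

The run closes: Sep 5, 1996.
Opening night takes place: Sep 5, 1996 − 7 days = Aug 29, 1996.
The dress rehearsal is held: Aug 29, 1996 − 6 weeks = Jul 18, 1996.
The first rehearsal is held: Jul 18, 1996 − 3 weeks = Jun 27, 1996.
The score and parts arrive: Jun 27, 1996 − 33 days = May 25, 1996.

25 May 1996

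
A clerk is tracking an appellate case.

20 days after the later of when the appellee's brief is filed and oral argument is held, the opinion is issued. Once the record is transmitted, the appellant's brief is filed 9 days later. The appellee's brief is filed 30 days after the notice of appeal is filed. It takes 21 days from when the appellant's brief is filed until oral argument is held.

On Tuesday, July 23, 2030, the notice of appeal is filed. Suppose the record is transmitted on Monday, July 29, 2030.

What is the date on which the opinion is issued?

The notice of appeal is filed: Jul 23, 2030.
The appellee's brief is filed: Jul 23, 2030 + 30 days = Aug 22, 2030.
The record is transmitted: Jul 29, 2030.
The appellant's brief is filed: Jul 29, 2030 + 9 days = Aug 7, 2030.
Oral argument is held: Aug 7, 2030 + 21 days = Aug 28, 2030.
Both prerequisites met — the appellee's brief is filed (Aug 22, 2030), oral argument is held (Aug 28, 2030); the later is Aug 28, 2030.
The opinion is issued: Aug 28, 2030 + 20 days = Sep 17, 2030.

Tuesday, September 17, 2030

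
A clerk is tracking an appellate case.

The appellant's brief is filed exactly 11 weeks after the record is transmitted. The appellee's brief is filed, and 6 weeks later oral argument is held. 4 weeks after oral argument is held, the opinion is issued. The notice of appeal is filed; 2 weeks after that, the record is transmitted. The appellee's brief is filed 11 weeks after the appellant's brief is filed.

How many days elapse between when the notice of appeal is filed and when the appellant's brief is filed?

91 days

Causal path: the notice of appeal is filed → the record is transmitted → the appellant's brief is filed.
Total delay along the path: 2 + 11 weeks = 13 weeks = 91 days.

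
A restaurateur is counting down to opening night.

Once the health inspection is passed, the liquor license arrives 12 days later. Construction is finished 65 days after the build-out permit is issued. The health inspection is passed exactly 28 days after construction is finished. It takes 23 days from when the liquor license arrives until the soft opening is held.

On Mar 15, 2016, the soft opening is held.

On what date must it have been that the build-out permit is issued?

Nov 8, 2015

The soft opening is held: Mar 15, 2016.
The liquor license arrives: Mar 15, 2016 − 23 days = Feb 21, 2016.
The health inspection is passed: Feb 21, 2016 − 12 days = Feb 9, 2016.
Construction is finished: Feb 9, 2016 − 28 days = Jan 12, 2016.
The build-out permit is issued: Jan 12, 2016 − 65 days = Nov 8, 2015.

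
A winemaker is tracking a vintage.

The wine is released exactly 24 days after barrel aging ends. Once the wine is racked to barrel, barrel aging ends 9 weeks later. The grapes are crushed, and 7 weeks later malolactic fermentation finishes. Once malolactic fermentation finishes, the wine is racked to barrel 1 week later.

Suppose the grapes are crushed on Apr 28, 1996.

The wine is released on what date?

The grapes are crushed: Apr 28, 1996.
Malolactic fermentation finishes: Apr 28, 1996 + 7 weeks = Jun 16, 1996.
The wine is racked to barrel: Jun 16, 1996 + 1 week = Jun 23, 1996.
Barrel aging ends: Jun 23, 1996 + 9 weeks = Aug 25, 1996.
The wine is released: Aug 25, 1996 + 24 days = Sep 18, 1996.

Sep 18, 1996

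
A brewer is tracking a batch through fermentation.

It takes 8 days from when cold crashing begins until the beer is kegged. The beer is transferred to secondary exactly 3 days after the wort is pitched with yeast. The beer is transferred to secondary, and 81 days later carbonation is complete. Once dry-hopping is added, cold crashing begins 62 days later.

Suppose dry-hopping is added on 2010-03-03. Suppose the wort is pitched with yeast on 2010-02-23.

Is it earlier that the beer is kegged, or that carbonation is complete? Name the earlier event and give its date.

The beer is kegged — 2010-05-12

Dry-hopping is added: Mar 3, 2010.
Cold crashing begins: Mar 3, 2010 + 62 days = May 4, 2010.
The beer is kegged: May 4, 2010 + 8 days = May 12, 2010.
The wort is pitched with yeast: Feb 23, 2010.
The beer is transferred to secondary: Feb 23, 2010 + 3 days = Feb 26, 2010.
Carbonation is complete: Feb 26, 2010 + 81 days = May 18, 2010.
Comparing: the beer is kegged on May 12, 2010 vs carbonation is complete on May 18, 2010. Earlier: the beer is kegged.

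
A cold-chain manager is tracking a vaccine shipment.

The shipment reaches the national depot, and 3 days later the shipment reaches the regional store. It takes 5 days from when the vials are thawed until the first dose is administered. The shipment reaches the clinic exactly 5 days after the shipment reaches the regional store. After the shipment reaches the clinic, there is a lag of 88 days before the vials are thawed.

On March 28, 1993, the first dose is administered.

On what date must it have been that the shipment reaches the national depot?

The first dose is administered: Mar 28, 1993.
The vials are thawed: Mar 28, 1993 − 5 days = Mar 23, 1993.
The shipment reaches the clinic: Mar 23, 1993 − 88 days = Dec 25, 1992.
The shipment reaches the regional store: Dec 25, 1992 − 5 days = Dec 20, 1992.
The shipment reaches the national depot: Dec 20, 1992 − 3 days = Dec 17, 1992.

December 17, 1992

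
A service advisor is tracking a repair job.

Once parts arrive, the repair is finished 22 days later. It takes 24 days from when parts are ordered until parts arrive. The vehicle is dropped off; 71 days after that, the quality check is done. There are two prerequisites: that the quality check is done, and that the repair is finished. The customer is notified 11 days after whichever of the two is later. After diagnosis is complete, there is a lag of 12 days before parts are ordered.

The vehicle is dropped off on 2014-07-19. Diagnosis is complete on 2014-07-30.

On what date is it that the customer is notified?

2014-10-09

The vehicle is dropped off: Jul 19, 2014.
The quality check is done: Jul 19, 2014 + 71 days = Sep 28, 2014.
Diagnosis is complete: Jul 30, 2014.
Parts are ordered: Jul 30, 2014 + 12 days = Aug 11, 2014.
Parts arrive: Aug 11, 2014 + 24 days = Sep 4, 2014.
The repair is finished: Sep 4, 2014 + 22 days = Sep 26, 2014.
Both prerequisites met — the quality check is done (Sep 28, 2014), the repair is finished (Sep 26, 2014); the later is Sep 28, 2014.
The customer is notified: Sep 28, 2014 + 11 days = Oct 9, 2014.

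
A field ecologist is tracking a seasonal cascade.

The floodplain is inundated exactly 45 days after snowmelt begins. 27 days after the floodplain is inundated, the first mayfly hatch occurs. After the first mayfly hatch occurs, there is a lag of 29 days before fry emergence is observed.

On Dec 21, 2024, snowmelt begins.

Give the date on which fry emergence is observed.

Apr 1, 2025

Snowmelt begins: Dec 21, 2024.
The floodplain is inundated: Dec 21, 2024 + 45 days = Feb 4, 2025.
The first mayfly hatch occurs: Feb 4, 2025 + 27 days = Mar 3, 2025.
Fry emergence is observed: Mar 3, 2025 + 29 days = Apr 1, 2025.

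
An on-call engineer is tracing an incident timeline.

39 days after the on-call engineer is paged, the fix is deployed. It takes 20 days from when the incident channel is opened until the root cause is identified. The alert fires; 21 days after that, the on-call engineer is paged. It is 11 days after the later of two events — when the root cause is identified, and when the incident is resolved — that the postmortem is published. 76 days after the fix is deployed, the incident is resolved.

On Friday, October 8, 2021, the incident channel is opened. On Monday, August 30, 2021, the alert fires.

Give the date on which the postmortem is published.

Monday, January 24, 2022

The incident channel is opened: Oct 8, 2021.
The root cause is identified: Oct 8, 2021 + 20 days = Oct 28, 2021.
The alert fires: Aug 30, 2021.
The on-call engineer is paged: Aug 30, 2021 + 21 days = Sep 20, 2021.
The fix is deployed: Sep 20, 2021 + 39 days = Oct 29, 2021.
The incident is resolved: Oct 29, 2021 + 76 days = Jan 13, 2022.
Both prerequisites met — the root cause is identified (Oct 28, 2021), the incident is resolved (Jan 13, 2022); the later is Jan 13, 2022.
The postmortem is published: Jan 13, 2022 + 11 days = Jan 24, 2022.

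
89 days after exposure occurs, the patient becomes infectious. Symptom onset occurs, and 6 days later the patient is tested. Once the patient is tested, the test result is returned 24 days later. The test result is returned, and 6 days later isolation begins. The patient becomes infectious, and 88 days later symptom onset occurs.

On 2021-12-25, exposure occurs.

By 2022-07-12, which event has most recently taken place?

The patient is tested

Exposure occurs: Dec 25, 2021.
The patient becomes infectious: Dec 25, 2021 + 89 days = Mar 24, 2022.
Symptom onset occurs: Mar 24, 2022 + 88 days = Jun 20, 2022.
The patient is tested: Jun 20, 2022 + 6 days = Jun 26, 2022.
The test result is returned: Jun 26, 2022 + 24 days = Jul 20, 2022.
Isolation begins: Jul 20, 2022 + 6 days = Jul 26, 2022.
Jul 12, 2022 falls between when the patient is tested (Jun 26, 2022) and when the test result is returned (Jul 20, 2022).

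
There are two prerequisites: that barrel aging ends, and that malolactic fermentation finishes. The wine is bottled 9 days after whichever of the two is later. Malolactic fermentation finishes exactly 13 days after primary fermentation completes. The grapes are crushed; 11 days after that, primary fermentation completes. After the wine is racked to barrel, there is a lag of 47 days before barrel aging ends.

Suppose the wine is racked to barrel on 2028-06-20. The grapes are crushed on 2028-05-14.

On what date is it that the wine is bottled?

The wine is racked to barrel: Jun 20, 2028.
Barrel aging ends: Jun 20, 2028 + 47 days = Aug 6, 2028.
The grapes are crushed: May 14, 2028.
Primary fermentation completes: May 14, 2028 + 11 days = May 25, 2028.
Malolactic fermentation finishes: May 25, 2028 + 13 days = Jun 7, 2028.
Both prerequisites met — barrel aging ends (Aug 6, 2028), malolactic fermentation finishes (Jun 7, 2028); the later is Aug 6, 2028.
The wine is bottled: Aug 6, 2028 + 9 days = Aug 15, 2028.

2028-08-15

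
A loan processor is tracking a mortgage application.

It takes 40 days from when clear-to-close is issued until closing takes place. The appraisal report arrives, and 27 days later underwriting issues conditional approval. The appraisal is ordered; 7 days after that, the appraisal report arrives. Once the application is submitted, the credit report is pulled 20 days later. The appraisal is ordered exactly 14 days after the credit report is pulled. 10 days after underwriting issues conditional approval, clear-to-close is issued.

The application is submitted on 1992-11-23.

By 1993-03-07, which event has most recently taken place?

The application is submitted: Nov 23, 1992.
The credit report is pulled: Nov 23, 1992 + 20 days = Dec 13, 1992.
The appraisal is ordered: Dec 13, 1992 + 14 days = Dec 27, 1992.
The appraisal report arrives: Dec 27, 1992 + 7 days = Jan 3, 1993.
Underwriting issues conditional approval: Jan 3, 1993 + 27 days = Jan 30, 1993.
Clear-to-close is issued: Jan 30, 1993 + 10 days = Feb 9, 1993.
Closing takes place: Feb 9, 1993 + 40 days = Mar 21, 1993.
Mar 7, 1993 falls between when clear-to-close is issued (Feb 9, 1993) and when closing takes place (Mar 21, 1993).

Clear-to-close is issued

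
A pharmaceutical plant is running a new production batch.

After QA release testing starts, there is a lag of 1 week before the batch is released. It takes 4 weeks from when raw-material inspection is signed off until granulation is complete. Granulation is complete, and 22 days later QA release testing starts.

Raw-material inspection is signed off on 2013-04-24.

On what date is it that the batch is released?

2013-06-20

Raw-material inspection is signed off: Apr 24, 2013.
Granulation is complete: Apr 24, 2013 + 4 weeks = May 22, 2013.
QA release testing starts: May 22, 2013 + 22 days = Jun 13, 2013.
The batch is released: Jun 13, 2013 + 1 week = Jun 20, 2013.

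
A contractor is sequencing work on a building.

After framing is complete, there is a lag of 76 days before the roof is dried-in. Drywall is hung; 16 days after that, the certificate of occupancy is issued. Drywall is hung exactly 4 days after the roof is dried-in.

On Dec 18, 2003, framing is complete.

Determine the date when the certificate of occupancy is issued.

Framing is complete: Dec 18, 2003.
The roof is dried-in: Dec 18, 2003 + 76 days = Mar 3, 2004.
Drywall is hung: Mar 3, 2004 + 4 days = Mar 7, 2004.
The certificate of occupancy is issued: Mar 7, 2004 + 16 days = Mar 23, 2004.

Mar 23, 2004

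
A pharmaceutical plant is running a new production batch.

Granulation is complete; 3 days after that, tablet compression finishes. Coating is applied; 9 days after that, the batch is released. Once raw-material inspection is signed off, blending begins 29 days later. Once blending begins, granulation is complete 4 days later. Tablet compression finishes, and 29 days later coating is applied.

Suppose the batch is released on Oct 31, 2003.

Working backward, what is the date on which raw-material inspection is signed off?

Aug 18, 2003

The batch is released: Oct 31, 2003.
Coating is applied: Oct 31, 2003 − 9 days = Oct 22, 2003.
Tablet compression finishes: Oct 22, 2003 − 29 days = Sep 23, 2003.
Granulation is complete: Sep 23, 2003 − 3 days = Sep 20, 2003.
Blending begins: Sep 20, 2003 − 4 days = Sep 16, 2003.
Raw-material inspection is signed off: Sep 16, 2003 − 29 days = Aug 18, 2003.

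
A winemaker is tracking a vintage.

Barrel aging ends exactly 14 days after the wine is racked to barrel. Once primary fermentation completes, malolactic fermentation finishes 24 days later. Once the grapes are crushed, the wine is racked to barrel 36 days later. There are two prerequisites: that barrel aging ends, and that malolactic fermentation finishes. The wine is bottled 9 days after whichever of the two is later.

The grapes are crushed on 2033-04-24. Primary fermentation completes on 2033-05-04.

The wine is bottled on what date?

The grapes are crushed: Apr 24, 2033.
The wine is racked to barrel: Apr 24, 2033 + 36 days = May 30, 2033.
Barrel aging ends: May 30, 2033 + 14 days = Jun 13, 2033.
Primary fermentation completes: May 4, 2033.
Malolactic fermentation finishes: May 4, 2033 + 24 days = May 28, 2033.
Both prerequisites met — barrel aging ends (Jun 13, 2033), malolactic fermentation finishes (May 28, 2033); the later is Jun 13, 2033.
The wine is bottled: Jun 13, 2033 + 9 days = Jun 22, 2033.

2033-06-22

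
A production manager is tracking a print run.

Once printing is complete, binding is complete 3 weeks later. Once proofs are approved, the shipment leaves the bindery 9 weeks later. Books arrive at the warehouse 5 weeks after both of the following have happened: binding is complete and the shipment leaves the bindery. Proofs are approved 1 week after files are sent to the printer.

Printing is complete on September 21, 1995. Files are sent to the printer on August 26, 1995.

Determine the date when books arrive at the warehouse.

December 9, 1995

Printing is complete: Sep 21, 1995.
Binding is complete: Sep 21, 1995 + 3 weeks = Oct 12, 1995.
Files are sent to the printer: Aug 26, 1995.
Proofs are approved: Aug 26, 1995 + 1 week = Sep 2, 1995.
The shipment leaves the bindery: Sep 2, 1995 + 9 weeks = Nov 4, 1995.
Both prerequisites met — binding is complete (Oct 12, 1995), the shipment leaves the bindery (Nov 4, 1995); the later is Nov 4, 1995.
Books arrive at the warehouse: Nov 4, 1995 + 5 weeks = Dec 9, 1995.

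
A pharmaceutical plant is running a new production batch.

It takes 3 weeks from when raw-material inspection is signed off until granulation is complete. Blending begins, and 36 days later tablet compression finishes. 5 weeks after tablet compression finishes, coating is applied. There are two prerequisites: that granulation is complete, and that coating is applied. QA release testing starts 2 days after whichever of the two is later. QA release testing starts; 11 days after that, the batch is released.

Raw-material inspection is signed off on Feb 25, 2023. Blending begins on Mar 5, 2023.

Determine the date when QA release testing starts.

May 17, 2023

Raw-material inspection is signed off: Feb 25, 2023.
Granulation is complete: Feb 25, 2023 + 3 weeks = Mar 18, 2023.
Blending begins: Mar 5, 2023.
Tablet compression finishes: Mar 5, 2023 + 36 days = Apr 10, 2023.
Coating is applied: Apr 10, 2023 + 5 weeks = May 15, 2023.
Both prerequisites met — granulation is complete (Mar 18, 2023), coating is applied (May 15, 2023); the later is May 15, 2023.
QA release testing starts: May 15, 2023 + 2 days = May 17, 2023.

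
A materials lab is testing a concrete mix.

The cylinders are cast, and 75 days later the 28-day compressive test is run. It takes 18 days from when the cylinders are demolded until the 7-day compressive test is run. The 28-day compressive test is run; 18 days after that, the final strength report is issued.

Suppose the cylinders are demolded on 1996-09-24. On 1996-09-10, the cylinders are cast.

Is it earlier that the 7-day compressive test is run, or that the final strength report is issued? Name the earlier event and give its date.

The cylinders are demolded: Sep 24, 1996.
The 7-day compressive test is run: Sep 24, 1996 + 18 days = Oct 12, 1996.
The cylinders are cast: Sep 10, 1996.
The 28-day compressive test is run: Sep 10, 1996 + 75 days = Nov 24, 1996.
The final strength report is issued: Nov 24, 1996 + 18 days = Dec 12, 1996.
Comparing: the 7-day compressive test is run on Oct 12, 1996 vs the final strength report is issued on Dec 12, 1996. Earlier: the 7-day compressive test is run.

The 7-day compressive test is run — 1996-10-12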